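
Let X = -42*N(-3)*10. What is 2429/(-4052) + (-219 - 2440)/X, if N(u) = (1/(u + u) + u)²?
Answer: 1632389/51197020 ≈ 0.031884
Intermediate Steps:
N(u) = (u + 1/(2*u))² (N(u) = (1/(2*u) + u)² = (u + 1/(2*u))²)
X = -12635/3 (X = -42*(¼)*(1 + 2*(-3)²)²/(-3)²*10 = -42*(¼)*(⅑)*(1 + 2*9)²*10 = -42*(¼)*(⅑)*(1 + 18)²*10 = -42*(¼)*(⅑)*19²*10 = -42*(¼)*(⅑)*361*10 = -2527*10/6 = -42*1805/18 = -12635/3 ≈ -4211.7)
2429/(-4052) + (-219 - 2440)/X = 2429/(-4052) + (-219 - 2440)/(-12635/3) = 2429*(-1/4052) - 2659*(-3/12635) = -2429/4052 + 7977/12635 = 1632389/51197020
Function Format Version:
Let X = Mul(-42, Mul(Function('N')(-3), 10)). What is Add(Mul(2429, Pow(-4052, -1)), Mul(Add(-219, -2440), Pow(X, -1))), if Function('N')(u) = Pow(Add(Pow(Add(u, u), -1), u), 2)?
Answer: Rational(1632389, 51197020) ≈ 0.031884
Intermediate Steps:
Function('N')(u) = Pow(Add(u, Mul(Rational(1, 2), Pow(u, -1))), 2) (Function('N')(u) = Pow(Add(Pow(Mul(2, u), -1), u), 2) = Pow(Add(Mul(Rational(1, 2), Pow(u, -1)), u), 2) = Pow(Add(u, Mul(Rational(1, 2), Pow(u, -1))), 2))
X = Rational(-12635, 3) (X = Mul(-42, Mul(Mul(Rational(1, 4), Pow(-3, -2), Pow(Add(1, Mul(2, Pow(-3, 2))), 2)), 10)) = Mul(-42, Mul(Mul(Rational(1, 4), Rational(1, 9), Pow(Add(1, Mul(2, 9)), 2)), 10)) = Mul(-42, Mul(Mul(Rational(1, 4), Rational(1, 9), Pow(Add(1, 18), 2)), 10)) = Mul(-42, Mul(Mul(Rational(1, 4), Rational(1, 9), Pow(19, 2)), 10)) = Mul(-42, Mul(Mul(Rational(1, 4), Rational(1, 9), 361), 10)) = Mul(-42, Mul(Rational(361, 36), 10)) = Mul(-42, Rational(1805, 18)) = Rational(-12635, 3) ≈ -4211.7)
Add(Mul(2429, Pow(-4052, -1)), Mul(Add(-219, -2440), Pow(X, -1))) = Add(Mul(2429, Pow(-4052, -1)), Mul(Add(-219, -2440), Pow(Rational(-12635, 3), -1))) = Add(Mul(2429, Rational(-1, 4052)), Mul(-2659, Rational(-3, 12635))) = Add(Rational(-2429, 4052), Rational(7977, 12635)) = Rational(1632389, 51197020)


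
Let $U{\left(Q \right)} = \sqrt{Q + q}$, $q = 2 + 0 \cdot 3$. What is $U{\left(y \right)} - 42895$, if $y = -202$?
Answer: $-42895 + 10 i \sqrt{2} \approx -42895.0 + 14.142 i$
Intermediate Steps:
$q = 2$ ($q = 2 + 0 = 2$)
$U{\left(Q \right)} = \sqrt{2 + Q}$ ($U{\left(Q \right)} = \sqrt{Q + 2} = \sqrt{2 + Q}$)
$U{\left(y \right)} - 42895 = \sqrt{2 - 202} - 42895 = \sqrt{-200} - 42895 = 10 i \sqrt{2} - 42895 = -42895 + 10 i \sqrt{2}$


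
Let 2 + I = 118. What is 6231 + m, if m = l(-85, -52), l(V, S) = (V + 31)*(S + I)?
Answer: 2775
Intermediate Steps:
I = 116 (I = -2 + 118 = 116)
l(V, S) = (31 + V)*(116 + S) (l(V, S) = (V + 31)*(S + 116) = (31 + V)*(116 + S))
m = -3456 (m = 3596 + 31*(-52) + 116*(-85) - 52*(-85) = 3596 - 1612 - 9860 + 4420 = -3456)
6231 + m = 6231 - 3456 = 2775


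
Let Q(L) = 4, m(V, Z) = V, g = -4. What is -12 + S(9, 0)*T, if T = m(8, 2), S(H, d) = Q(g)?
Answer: 20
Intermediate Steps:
S(H, d) = 4
T = 8
-12 + S(9, 0)*T = -12 + 4*8 = -12 + 32 = 20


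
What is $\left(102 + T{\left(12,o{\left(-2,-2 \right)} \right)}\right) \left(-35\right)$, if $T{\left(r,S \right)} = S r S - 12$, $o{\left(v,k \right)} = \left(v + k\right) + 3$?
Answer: $-3570$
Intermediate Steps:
$o{\left(v,k \right)} = 3 + k + v$ ($o{\left(v,k \right)} = \left(k + v\right) + 3 = 3 + k + v$)
$T{\left(r,S \right)} = -12 + r S^{2}$ ($T{\left(r,S \right)} = r S^{2} - 12 = -12 + r S^{2}$)
$\left(102 + T{\left(12,o{\left(-2,-2 \right)} \right)}\right) \left(-35\right) = \left(102 - \left(12 - 12 \left(3 - 2 - 2\right)^{2}\right)\right) \left(-35\right) = \left(102 - \left(12 - 12 \left(-1\right)^{2}\right)\right) \left(-35\right) = \left(102 + \left(-12 + 12 \cdot 1\right)\right) \left(-35\right) = \left(102 + \left(-12 + 12\right)\right) \left(-35\right) = \left(102 + 0\right) \left(-35\right) = 102 \left(-35\right) = -3570$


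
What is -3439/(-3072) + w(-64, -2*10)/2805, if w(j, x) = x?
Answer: 212999/191488 ≈ 1.1123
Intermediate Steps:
-3439/(-3072) + w(-64, -2*10)/2805 = -3439/(-3072) - 2*10/2805 = -3439*(-1/3072) - 20*1/2805 = 3439/3072 - 4/561 = 212999/191488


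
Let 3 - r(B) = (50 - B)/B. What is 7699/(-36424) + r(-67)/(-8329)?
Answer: -4307955889/20326158232 ≈ -0.21194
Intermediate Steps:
r(B) = 3 - (50 - B)/B
7699/(-36424) + r(-67)/(-8329) = 7699/(-36424) + (4 - 50/(-67))/(-8329) = 7699*(-1/36424) + (4 - 50*(-1/67))*(-1/8329) = -7699/36424 + (4 + 50/67)*(-1/8329) = -7699/36424 + (318/67)*(-1/8329) = -7699/36424 - 318/558043 = -4307955889/20326158232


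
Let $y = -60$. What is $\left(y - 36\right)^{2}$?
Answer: $9216$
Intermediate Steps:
$\left(y - 36\right)^{2} = \left(-60 - 36\right)^{2} = \left(-96\right)^{2} = 9216$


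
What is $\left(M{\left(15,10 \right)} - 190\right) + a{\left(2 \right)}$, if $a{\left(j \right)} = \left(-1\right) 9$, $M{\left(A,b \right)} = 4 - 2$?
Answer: $-197$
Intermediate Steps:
$M{\left(A,b \right)} = 2$
$a{\left(j \right)} = -9$
$\left(M{\left(15,10 \right)} - 190\right) + a{\left(2 \right)} = \left(2 - 190\right) - 9 = -188 - 9 = -197$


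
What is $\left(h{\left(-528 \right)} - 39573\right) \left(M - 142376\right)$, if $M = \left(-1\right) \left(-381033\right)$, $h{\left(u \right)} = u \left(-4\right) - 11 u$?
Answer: $-7554210021$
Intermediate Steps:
$h{\left(u \right)} = - 15 u$ ($h{\left(u \right)} = - 4 u - 11 u = - 15 u$)
$M = 381033$
$\left(h{\left(-528 \right)} - 39573\right) \left(M - 142376\right) = \left(\left(-15\right) \left(-528\right) - 39573\right) \left(381033 - 142376\right) = \left(7920 - 39573\right) 238657 = \left(-31653\right) 238657 = -7554210021$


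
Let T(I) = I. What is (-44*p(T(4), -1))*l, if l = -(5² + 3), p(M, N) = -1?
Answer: -1232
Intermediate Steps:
l = -28 (l = -(25 + 3) = -1*28 = -28)
(-44*p(T(4), -1))*l = -44*(-1)*(-28) = 44*(-28) = -1232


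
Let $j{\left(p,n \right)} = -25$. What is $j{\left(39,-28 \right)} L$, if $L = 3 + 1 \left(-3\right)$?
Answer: $0$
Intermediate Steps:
$L = 0$ ($L = 3 - 3 = 0$)
$j{\left(39,-28 \right)} L = \left(-25\right) 0 = 0$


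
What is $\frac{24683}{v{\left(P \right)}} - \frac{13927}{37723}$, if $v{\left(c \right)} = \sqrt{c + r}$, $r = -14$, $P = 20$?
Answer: $- \frac{13927}{37723} + \frac{24683 \sqrt{6}}{6} \approx 10076.0$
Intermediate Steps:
$v{\left(c \right)} = \sqrt{-14 + c}$ ($v{\left(c \right)} = \sqrt{c - 14} = \sqrt{-14 + c}$)
$\frac{24683}{v{\left(P \right)}} - \frac{13927}{37723} = \frac{24683}{\sqrt{-14 + 20}} - \frac{13927}{37723} = \frac{24683}{\sqrt{6}} - \frac{13927}{37723} = 24683 \frac{\sqrt{6}}{6} - \frac{13927}{37723} = \frac{24683 \sqrt{6}}{6} - \frac{13927}{37723} = - \frac{13927}{37723} + \frac{24683 \sqrt{6}}{6}$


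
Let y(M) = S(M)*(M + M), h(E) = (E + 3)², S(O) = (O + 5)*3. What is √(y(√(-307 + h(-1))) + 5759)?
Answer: √(3941 + 30*I*√303) ≈ 62.914 + 4.1501*I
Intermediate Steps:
S(O) = 15 + 3*O (S(O) = (5 + O)*3 = 15 + 3*O)
h(E) = (3 + E)²
y(M) = 2*M*(15 + 3*M) (y(M) = (15 + 3*M)*(M + M) = (15 + 3*M)*(2*M) = 2*M*(15 + 3*M))
√(y(√(-307 + h(-1))) + 5759) = √(6*√(-307 + (3 - 1)²)*(5 + √(-307 + (3 - 1)²)) + 5759) = √(6*√(-307 + 2²)*(5 + √(-307 + 2²)) + 5759) = √(6*√(-307 + 4)*(5 + √(-307 + 4)) + 5759) = √(6*√(-303)*(5 + √(-303)) + 5759) = √(6*(I*√303)*(5 + I*√303) + 5759) = √(6*I*√303*(5 + I*√303) + 5759) = √(5759 + 6*I*√303*(5 + I*√303))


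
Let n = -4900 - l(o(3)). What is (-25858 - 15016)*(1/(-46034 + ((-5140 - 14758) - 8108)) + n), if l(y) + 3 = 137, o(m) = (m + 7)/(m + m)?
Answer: 7617224706757/37020 ≈ 2.0576e+8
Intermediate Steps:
o(m) = (7 + m)/(2*m) (o(m) = (7 + m)/((2*m)) = (7 + m)*(1/(2*m)) = (7 + m)/(2*m))
l(y) = 134 (l(y) = -3 + 137 = 134)
n = -5034 (n = -4900 - 1*134 = -4900 - 134 = -5034)
(-25858 - 15016)*(1/(-46034 + ((-5140 - 14758) - 8108)) + n) = (-25858 - 15016)*(1/(-46034 + ((-5140 - 14758) - 8108)) - 5034) = -40874*(1/(-46034 + (-19898 - 8108)) - 5034) = -40874*(1/(-46034 - 28006) - 5034) = -40874*(1/(-74040) - 5034) = -40874*(-1/74040 - 5034) = -40874*(-372717361/74040) = 7617224706757/37020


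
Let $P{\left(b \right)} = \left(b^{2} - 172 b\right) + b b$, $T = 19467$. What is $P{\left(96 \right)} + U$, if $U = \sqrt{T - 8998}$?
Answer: $1920 + 19 \sqrt{29} \approx 2022.3$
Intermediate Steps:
$U = 19 \sqrt{29}$ ($U = \sqrt{19467 - 8998} = \sqrt{10469} = 19 \sqrt{29} \approx 102.32$)
$P{\left(b \right)} = - 172 b + 2 b^{2}$ ($P{\left(b \right)} = \left(b^{2} - 172 b\right) + b^{2} = - 172 b + 2 b^{2}$)
$P{\left(96 \right)} + U = 2 \cdot 96 \left(-86 + 96\right) + 19 \sqrt{29} = 2 \cdot 96 \cdot 10 + 19 \sqrt{29} = 1920 + 19 \sqrt{29}$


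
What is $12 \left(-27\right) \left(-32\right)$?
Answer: $10368$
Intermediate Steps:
$12 \left(-27\right) \left(-32\right) = \left(-324\right) \left(-32\right) = 10368$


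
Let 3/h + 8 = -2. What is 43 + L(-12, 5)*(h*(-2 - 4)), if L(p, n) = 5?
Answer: 52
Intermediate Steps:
h = -3/10 (h = 3/(-8 - 2) = 3/(-10) = 3*(-1/10) = -3/10 ≈ -0.30000)
43 + L(-12, 5)*(h*(-2 - 4)) = 43 + 5*(-3*(-2 - 4)/10) = 43 + 5*(-3/10*(-6)) = 43 + 5*(9/5) = 43 + 9 = 52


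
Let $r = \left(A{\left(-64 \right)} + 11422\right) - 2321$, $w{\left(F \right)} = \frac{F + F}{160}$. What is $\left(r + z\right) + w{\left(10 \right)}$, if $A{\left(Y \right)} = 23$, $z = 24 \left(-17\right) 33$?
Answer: $- \frac{34719}{8} \approx -4339.9$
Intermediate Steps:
$z = -13464$ ($z = \left(-408\right) 33 = -13464$)
$w{\left(F \right)} = \frac{F}{80}$ ($w{\left(F \right)} = 2 F \frac{1}{160} = \frac{F}{80}$)
$r = 9124$ ($r = \left(23 + 11422\right) - 2321 = 11445 - 2321 = 9124$)
$\left(r + z\right) + w{\left(10 \right)} = \left(9124 - 13464\right) + \frac{1}{80} \cdot 10 = -4340 + \frac{1}{8} = - \frac{34719}{8}$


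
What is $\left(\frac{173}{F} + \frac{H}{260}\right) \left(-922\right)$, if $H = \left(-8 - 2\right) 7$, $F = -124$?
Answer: $\frac{1236863}{806} \approx 1534.6$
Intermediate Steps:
$H = -70$ ($H = \left(-10\right) 7 = -70$)
$\left(\frac{173}{F} + \frac{H}{260}\right) \left(-922\right) = \left(\frac{173}{-124} - \frac{70}{260}\right) \left(-922\right) = \left(173 \left(- \frac{1}{124}\right) - \frac{7}{26}\right) \left(-922\right) = \left(- \frac{173}{124} - \frac{7}{26}\right) \left(-922\right) = \left(- \frac{2683}{1612}\right) \left(-922\right) = \frac{1236863}{806}$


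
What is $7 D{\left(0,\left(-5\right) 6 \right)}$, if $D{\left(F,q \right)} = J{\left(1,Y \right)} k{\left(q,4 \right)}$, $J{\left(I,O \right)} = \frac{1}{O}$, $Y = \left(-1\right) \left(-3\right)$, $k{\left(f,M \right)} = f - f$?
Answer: $0$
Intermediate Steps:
$k{\left(f,M \right)} = 0$
$Y = 3$
$D{\left(F,q \right)} = 0$ ($D{\left(F,q \right)} = \frac{1}{3} \cdot 0 = 0$)
$7 D{\left(0,\left(-5\right) 6 \right)} = 7 \cdot 0 = 0$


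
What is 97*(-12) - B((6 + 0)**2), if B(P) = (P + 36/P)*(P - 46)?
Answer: -794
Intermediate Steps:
B(P) = (-46 + P)*(P + 36/P) (B(P) = (P + 36/P)*(-46 + P) = (-46 + P)*(P + 36/P))
97*(-12) - B((6 + 0)**2) = 97*(-12) - (36 + ((6 + 0)**2)**2 - 1656/(6 + 0)**2 - 46*(6 + 0)**2) = -1164 - (36 + (6**2)**2 - 1656/(6**2) - 46*6**2) = -1164 - (36 + 36**2 - 1656/36 - 46*36) = -1164 - (36 + 1296 - 1656*1/36 - 1656) = -1164 - (36 + 1296 - 46 - 1656) = -1164 - 1*(-370) = -1164 + 370 = -794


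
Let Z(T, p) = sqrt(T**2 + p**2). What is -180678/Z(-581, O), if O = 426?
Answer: -180678*sqrt(519037)/519037 ≈ -250.79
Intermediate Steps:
-180678/Z(-581, O) = -180678/sqrt((-581)**2 + 426**2) = -180678/sqrt(337561 + 181476) = -180678*sqrt(519037)/519037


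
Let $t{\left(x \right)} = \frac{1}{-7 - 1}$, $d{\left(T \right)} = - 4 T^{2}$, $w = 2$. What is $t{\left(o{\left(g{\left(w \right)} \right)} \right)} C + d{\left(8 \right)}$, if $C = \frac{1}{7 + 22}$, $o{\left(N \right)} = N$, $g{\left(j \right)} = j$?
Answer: $- \frac{59393}{232} \approx -256.0$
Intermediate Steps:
$t{\left(x \right)} = - \frac{1}{8}$ ($t{\left(x \right)} = \frac{1}{-8} = - \frac{1}{8}$)
$C = \frac{1}{29} \approx 0.034483$
$t{\left(o{\left(g{\left(w \right)} \right)} \right)} C + d{\left(8 \right)} = \left(- \frac{1}{8}\right) \frac{1}{29} - 4 \cdot 8^{2} = - \frac{1}{232} - 256 = - \frac{59393}{232}$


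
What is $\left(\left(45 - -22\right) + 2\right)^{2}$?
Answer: $4761$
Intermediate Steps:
$\left(\left(45 - -22\right) + 2\right)^{2} = \left(\left(45 + 22\right) + 2\right)^{2} = \left(67 + 2\right)^{2} = 69^{2} = 4761$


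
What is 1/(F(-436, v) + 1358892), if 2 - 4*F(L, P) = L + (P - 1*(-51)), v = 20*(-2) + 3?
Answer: 1/1358998 ≈ 7.3584e-7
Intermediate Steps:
v = -37 (v = -40 + 3 = -37)
F(L, P) = -49/4 - L/4 - P/4 (F(L, P) = ½ - (L + (P - 1*(-51)))/4 = ½ - (L + (P + 51))/4 = ½ - (L + (51 + P))/4 = ½ - (51 + L + P)/4 = ½ + (-51/4 - L/4 - P/4) = -49/4 - L/4 - P/4)
1/(F(-436, v) + 1358892) = 1/((-49/4 - ¼*(-436) - ¼*(-37)) + 1358892) = 1/((-49/4 + 109 + 37/4) + 1358892) = 1/(106 + 1358892) = 1/1358998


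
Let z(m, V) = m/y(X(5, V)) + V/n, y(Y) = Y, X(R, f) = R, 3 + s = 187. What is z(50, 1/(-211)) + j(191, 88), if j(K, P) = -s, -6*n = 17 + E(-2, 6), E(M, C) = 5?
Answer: -403851/2321 ≈ -174.00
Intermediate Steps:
s = 184 (s = -3 + 187 = 184)
n = -11/3 (n = -(17 + 5)/6 = -⅙*22 = -11/3 ≈ -3.6667)
j(K, P) = -184 (j(K, P) = -1*184 = -184)
z(m, V) = -3*V/11 + m/5 (z(m, V) = m/5 + V/(-11/3) = m*(⅕) + V*(-3/11) = m/5 - 3*V/11 = -3*V/11 + m/5)
z(50, 1/(-211)) + j(191, 88) = (-3/11/(-211) + (⅕)*50) - 184 = (-3/11*(-1/211) + 10) - 184 = (3/2321 + 10) - 184 = 23213/2321 - 184 = -403851/2321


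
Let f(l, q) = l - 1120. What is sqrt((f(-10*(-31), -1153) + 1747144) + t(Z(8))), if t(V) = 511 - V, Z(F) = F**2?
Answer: sqrt(1746781) ≈ 1321.7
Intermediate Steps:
f(l, q) = -1120 + l
sqrt((f(-10*(-31), -1153) + 1747144) + t(Z(8))) = sqrt(((-1120 - 10*(-31)) + 1747144) + (511 - 1*8**2)) = sqrt(((-1120 + 310) + 1747144) + (511 - 1*64)) = sqrt((-810 + 1747144) + (511 - 64)) = sqrt(1746334 + 447) = sqrt(1746781)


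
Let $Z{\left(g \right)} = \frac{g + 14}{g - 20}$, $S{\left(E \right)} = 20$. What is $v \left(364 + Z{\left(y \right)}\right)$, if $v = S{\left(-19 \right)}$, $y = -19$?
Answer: $\frac{284020}{39} \approx 7282.6$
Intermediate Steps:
$v = 20$
$Z{\left(g \right)} = \frac{14 + g}{-20 + g}$
$v \left(364 + Z{\left(y \right)}\right) = 20 \left(364 + \frac{14 - 19}{-20 - 19}\right) = 20 \left(364 + \frac{1}{-39} \left(-5\right)\right) = 20 \left(364 - - \frac{5}{39}\right) = 20 \left(364 + \frac{5}{39}\right) = 20 \cdot \frac{14201}{39} = \frac{284020}{39}$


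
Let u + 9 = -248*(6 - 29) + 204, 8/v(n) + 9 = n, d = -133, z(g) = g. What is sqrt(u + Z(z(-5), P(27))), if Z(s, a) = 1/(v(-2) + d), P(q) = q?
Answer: sqrt(12764481878)/1471 ≈ 76.805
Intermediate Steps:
v(n) = 8/(-9 + n)
Z(s, a) = -11/1471 (Z(s, a) = 1/(8/(-9 - 2) - 133) = 1/(8/(-11) - 133) = 1/(8*(-1/11) - 133) = 1/(-8/11 - 133) = 1/(-1471/11) = -11/1471)
u = 5899 (u = -9 + (-248*(6 - 29) + 204) = -9 + (-248*(-23) + 204) = -9 + (5704 + 204) = -9 + 5908 = 5899)
sqrt(u + Z(z(-5), P(27))) = sqrt(5899 - 11/1471) = sqrt(8677418/1471) = sqrt(12764481878)/1471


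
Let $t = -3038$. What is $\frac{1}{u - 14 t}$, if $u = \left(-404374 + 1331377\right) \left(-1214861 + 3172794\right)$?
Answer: $\frac{1}{1815009807331} \approx 5.5096 \cdot 10^{-13}$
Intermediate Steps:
$u = 1815009764799$ ($u = 927003 \cdot 1957933 = 1815009764799$)
$\frac{1}{u - 14 t} = \frac{1}{1815009764799 - -42532} = \frac{1}{1815009764799 + 42532} = \frac{1}{1815009807331}$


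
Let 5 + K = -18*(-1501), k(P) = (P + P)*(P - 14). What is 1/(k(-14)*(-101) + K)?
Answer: -1/52171 ≈ -1.9168e-5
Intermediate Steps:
k(P) = 2*P*(-14 + P) (k(P) = (2*P)*(-14 + P) = 2*P*(-14 + P))
K = 27013 (K = -5 - 18*(-1501) = -5 + 27018 = 27013)
1/(k(-14)*(-101) + K) = 1/((2*(-14)*(-14 - 14))*(-101) + 27013) = 1/((2*(-14)*(-28))*(-101) + 27013) = 1/(784*(-101) + 27013) = 1/(-79184 + 27013) = 1/(-52171) = -1/52171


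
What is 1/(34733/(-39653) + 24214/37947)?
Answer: -1504712391/357855409 ≈ -4.2048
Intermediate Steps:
1/(34733/(-39653) + 24214/37947) = 1/(34733*(-1/39653) + 24214*(1/37947)) = 1/(-34733/39653 + 24214/37947) = 1/(-357855409/1504712391) = -1504712391/357855409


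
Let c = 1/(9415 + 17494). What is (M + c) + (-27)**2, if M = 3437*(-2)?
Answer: -165355804/26909 ≈ -6145.0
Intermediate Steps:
M = -6874
c = 1/26909 ≈ 3.7162e-5
(M + c) + (-27)**2 = (-6874 + 1/26909) + (-27)**2 = -184972465/26909 + 729 = -165355804/26909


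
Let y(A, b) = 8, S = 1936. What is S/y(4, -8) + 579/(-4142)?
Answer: 1001785/4142 ≈ 241.86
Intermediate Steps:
S/y(4, -8) + 579/(-4142) = 1936/8 + 579/(-4142) = 1936*(⅛) + 579*(-1/4142) = 242 - 579/4142 = 1001785/4142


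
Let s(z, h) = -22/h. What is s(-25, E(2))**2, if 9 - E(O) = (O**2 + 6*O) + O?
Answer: 484/81 ≈ 5.9753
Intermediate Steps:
E(O) = 9 - O**2 - 7*O (E(O) = 9 - ((O**2 + 6*O) + O) = 9 - (O**2 + 7*O) = 9 + (-O**2 - 7*O) = 9 - O**2 - 7*O)
s(-25, E(2))**2 = (-22/(9 - 1*2**2 - 7*2))**2 = (-22/(9 - 1*4 - 14))**2 = (-22/(9 - 4 - 14))**2 = (-22/(-9))**2 = (-22*(-1/9))**2 = (22/9)**2 = 484/81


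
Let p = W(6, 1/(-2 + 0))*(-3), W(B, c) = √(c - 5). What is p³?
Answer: 297*I*√22/4 ≈ 348.26*I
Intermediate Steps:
W(B, c) = √(-5 + c)
p = -3*I*√22/2 (p = √(-5 + 1/(-2 + 0))*(-3) = √(-5 + 1/(-2))*(-3) = √(-5 - ½)*(-3) = √(-11/2)*(-3) = (I*√22/2)*(-3) = -3*I*√22/2 ≈ -7.0356*I)
p³ = (-3*I*√22/2)³ = 297*I*√22/4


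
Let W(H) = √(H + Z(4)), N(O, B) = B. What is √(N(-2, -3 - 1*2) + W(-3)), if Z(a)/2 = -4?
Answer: √(-5 + I*√11) ≈ 0.70711 + 2.3452*I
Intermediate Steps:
Z(a) = -8 (Z(a) = 2*(-4) = -8)
W(H) = √(-8 + H) (W(H) = √(H - 8) = √(-8 + H))
√(N(-2, -3 - 1*2) + W(-3)) = √((-3 - 1*2) + √(-8 - 3)) = √((-3 - 2) + √(-11)) = √(-5 + I*√11)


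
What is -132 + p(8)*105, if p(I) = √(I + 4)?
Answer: -132 + 210*√3 ≈ 231.73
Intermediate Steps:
p(I) = √(4 + I)
-132 + p(8)*105 = -132 + √(4 + 8)*105 = -132 + √12*105 = -132 + (2*√3)*105 = -132 + 210*√3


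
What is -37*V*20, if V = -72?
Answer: 53280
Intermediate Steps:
-37*V*20 = -37*(-72)*20 = 2664*20 = 53280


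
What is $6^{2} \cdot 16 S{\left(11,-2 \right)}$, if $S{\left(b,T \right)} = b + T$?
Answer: $5184$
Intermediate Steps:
$S{\left(b,T \right)} = T + b$
$6^{2} \cdot 16 S{\left(11,-2 \right)} = 6^{2} \cdot 16 \left(-2 + 11\right) = 36 \cdot 16 \cdot 9 = 576 \cdot 9 = 5184$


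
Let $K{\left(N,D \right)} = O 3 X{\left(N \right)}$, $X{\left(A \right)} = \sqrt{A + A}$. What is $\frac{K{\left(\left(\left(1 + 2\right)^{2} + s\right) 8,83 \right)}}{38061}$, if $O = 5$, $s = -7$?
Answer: $\frac{20 \sqrt{2}}{12687} \approx 0.0022294$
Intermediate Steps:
$X{\left(A \right)} = \sqrt{2} \sqrt{A}$ ($X{\left(A \right)} = \sqrt{2 A} = \sqrt{2} \sqrt{A}$)
$K{\left(N,D \right)} = 15 \sqrt{2} \sqrt{N}$ ($K{\left(N,D \right)} = 5 \cdot 3 \sqrt{2} \sqrt{N} = 15 \sqrt{2} \sqrt{N}$)
$\frac{K{\left(\left(\left(1 + 2\right)^{2} + s\right) 8,83 \right)}}{38061} = \frac{15 \sqrt{2} \sqrt{\left(\left(1 + 2\right)^{2} - 7\right) 8}}{38061} = 15 \sqrt{2} \sqrt{\left(3^{2} - 7\right) 8} \cdot \frac{1}{38061} = 15 \sqrt{2} \sqrt{\left(9 - 7\right) 8} \cdot \frac{1}{38061} = 15 \sqrt{2} \sqrt{2 \cdot 8} \cdot \frac{1}{38061} = 15 \sqrt{2} \sqrt{16} \cdot \frac{1}{38061} = 15 \sqrt{2} \cdot 4 \cdot \frac{1}{38061} = 60 \sqrt{2} \cdot \frac{1}{38061} = \frac{20 \sqrt{2}}{12687}$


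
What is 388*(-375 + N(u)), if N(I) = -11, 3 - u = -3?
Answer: -149768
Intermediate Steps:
u = 6 (u = 3 - 1*(-3) = 3 + 3 = 6)
388*(-375 + N(u)) = 388*(-375 - 11) = 388*(-386) = -149768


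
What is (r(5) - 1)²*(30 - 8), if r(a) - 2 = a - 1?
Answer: 550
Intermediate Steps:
r(a) = 1 + a (r(a) = 2 + (a - 1) = 2 + (-1 + a) = 1 + a)
(r(5) - 1)²*(30 - 8) = ((1 + 5) - 1)²*(30 - 8) = (6 - 1)²*22 = 5²*22 = 25*22 = 550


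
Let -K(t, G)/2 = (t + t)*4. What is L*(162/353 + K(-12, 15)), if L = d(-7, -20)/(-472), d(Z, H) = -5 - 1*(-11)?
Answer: -101907/41654 ≈ -2.4465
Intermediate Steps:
d(Z, H) = 6 (d(Z, H) = -5 + 11 = 6)
L = -3/236 (L = 6/(-472) = 6*(-1/472) = -3/236 ≈ -0.012712)
K(t, G) = -16*t (K(t, G) = -2*(t + t)*4 = -2*2*t*4 = -16*t)
L*(162/353 + K(-12, 15)) = -3*(162/353 - 16*(-12))/236 = -3*(162*(1/353) + 192)/236 = -3*(162/353 + 192)/236 = -3/236*67938/353 = -101907/41654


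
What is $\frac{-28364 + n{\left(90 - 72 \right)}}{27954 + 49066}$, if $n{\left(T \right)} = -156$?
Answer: $- \frac{1426}{3851} \approx -0.37029$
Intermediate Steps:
$\frac{-28364 + n{\left(90 - 72 \right)}}{27954 + 49066} = \frac{-28364 - 156}{27954 + 49066} = - \frac{28520}{77020} = \left(-28520\right) \frac{1}{77020} = - \frac{1426}{3851}$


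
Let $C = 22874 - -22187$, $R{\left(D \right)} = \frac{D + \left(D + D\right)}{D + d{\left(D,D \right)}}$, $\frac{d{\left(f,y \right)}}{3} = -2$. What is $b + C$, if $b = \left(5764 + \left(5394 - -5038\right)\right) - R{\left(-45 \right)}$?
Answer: $\frac{1041324}{17} \approx 61254.0$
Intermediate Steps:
$d{\left(f,y \right)} = -6$ ($d{\left(f,y \right)} = 3 \left(-2\right) = -6$)
$R{\left(D \right)} = \frac{3 D}{-6 + D}$ ($R{\left(D \right)} = \frac{D + \left(D + D\right)}{D - 6} = \frac{D + 2 D}{-6 + D} = \frac{3 D}{-6 + D}$)
$C = 45061$ ($C = 22874 + 22187 = 45061$)
$b = \frac{275287}{17}$ ($b = \left(5764 + \left(5394 - -5038\right)\right) - 3 \left(-45\right) \frac{1}{-6 - 45} = \left(5764 + \left(5394 + 5038\right)\right) - 3 \left(-45\right) \frac{1}{-51} = \left(5764 + 10432\right) - 3 \left(-45\right) \left(- \frac{1}{51}\right) = 16196 - \frac{45}{17} = \frac{275287}{17} \approx 16193.0$)
$b + C = \frac{275287}{17} + 45061 = \frac{1041324}{17}$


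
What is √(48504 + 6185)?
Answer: √54689 ≈ 233.86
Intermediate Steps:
√(48504 + 6185) = √54689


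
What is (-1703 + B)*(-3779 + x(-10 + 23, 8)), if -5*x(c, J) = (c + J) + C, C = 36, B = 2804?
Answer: -20866152/5 ≈ -4.1732e+6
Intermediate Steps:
x(c, J) = -36/5 - J/5 - c/5 (x(c, J) = -((c + J) + 36)/5 = -((J + c) + 36)/5 = -(36 + J + c)/5 = -36/5 - J/5 - c/5)
(-1703 + B)*(-3779 + x(-10 + 23, 8)) = (-1703 + 2804)*(-3779 + (-36/5 - ⅕*8 - (-10 + 23)/5)) = 1101*(-3779 + (-36/5 - 8/5 - ⅕*13)) = 1101*(-3779 + (-36/5 - 8/5 - 13/5)) = 1101*(-3779 - 57/5) = 1101*(-18952/5) = -20866152/5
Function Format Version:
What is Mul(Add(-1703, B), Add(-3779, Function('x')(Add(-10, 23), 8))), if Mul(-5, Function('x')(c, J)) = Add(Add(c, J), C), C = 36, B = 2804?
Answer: Rational(-20866152, 5) ≈ -4.1732e+6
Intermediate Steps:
Function('x')(c, J) = Add(Rational(-36, 5), Mul(Rational(-1, 5), J), Mul(Rational(-1, 5), c)) (Function('x')(c, J) = Mul(Rational(-1, 5), Add(Add(c, J), 36)) = Mul(Rational(-1, 5), Add(Add(J, c), 36)) = Mul(Rational(-1, 5), Add(36, J, c)) = Add(Rational(-36, 5), Mul(Rational(-1, 5), J), Mul(Rational(-1, 5), c)))
Mul(Add(-1703, B), Add(-3779, Function('x')(Add(-10, 23), 8))) = Mul(Add(-1703, 2804), Add(-3779, Add(Rational(-36, 5), Mul(Rational(-1, 5), 8), Mul(Rational(-1, 5), Add(-10, 23))))) = Mul(1101, Add(-3779, Add(Rational(-36, 5), Rational(-8, 5), Mul(Rational(-1, 5), 13)))) = Mul(1101, Add(-3779, Add(Rational(-36, 5), Rational(-8, 5), Rational(-13, 5)))) = Mul(1101, Add(-3779, Rational(-57, 5))) = Mul(1101, Rational(-18952, 5)) = Rational(-20866152, 5)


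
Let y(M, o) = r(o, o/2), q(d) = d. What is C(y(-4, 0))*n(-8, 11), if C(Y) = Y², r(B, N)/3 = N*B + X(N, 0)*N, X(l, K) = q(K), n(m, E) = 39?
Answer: 0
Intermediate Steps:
X(l, K) = K
r(B, N) = 3*B*N (r(B, N) = 3*(N*B + 0*N) = 3*(B*N + 0) = 3*(B*N) = 3*B*N)
y(M, o) = 3*o²/2 (y(M, o) = 3*o*(o/2) = 3*o²/2)
C(y(-4, 0))*n(-8, 11) = ((3/2)*0²)²*39 = ((3/2)*0)²*39 = 0²*39 = 0*39 = 0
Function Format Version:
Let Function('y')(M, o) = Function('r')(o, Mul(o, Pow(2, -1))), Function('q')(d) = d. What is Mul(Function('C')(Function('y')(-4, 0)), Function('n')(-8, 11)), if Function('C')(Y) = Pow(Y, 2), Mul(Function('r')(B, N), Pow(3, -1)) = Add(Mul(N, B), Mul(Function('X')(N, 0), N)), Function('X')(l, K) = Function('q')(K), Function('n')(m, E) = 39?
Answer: 0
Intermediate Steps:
Function('X')(l, K) = K
Function('r')(B, N) = Mul(3, B, N) (Function('r')(B, N) = Mul(3, Add(Mul(N, B), Mul(0, N))) = Mul(3, Add(Mul(B, N), 0)) = Mul(3, Mul(B, N)) = Mul(3, B, N))
Function('y')(M, o) = Mul(Rational(3, 2), Pow(o, 2)) (Function('y')(M, o) = Mul(3, o, Mul(o, Pow(2, -1))) = Mul(3, o, Mul(o, Rational(1, 2))) = Mul(3, o, Mul(Rational(1, 2), o)) = Mul(Rational(3, 2), Pow(o, 2)))
Mul(Function('C')(Function('y')(-4, 0)), Function('n')(-8, 11)) = Mul(Pow(Mul(Rational(3, 2), Pow(0, 2)), 2), 39) = Mul(Pow(Mul(Rational(3, 2), 0), 2), 39) = Mul(Pow(0, 2), 39) = Mul(0, 39) = 0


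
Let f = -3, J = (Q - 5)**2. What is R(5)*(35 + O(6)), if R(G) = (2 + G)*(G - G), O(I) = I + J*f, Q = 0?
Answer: 0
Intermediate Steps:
J = 25 (J = (0 - 5)**2 = (-5)**2 = 25)
O(I) = -75 + I (O(I) = I + 25*(-3) = I - 75 = -75 + I)
R(G) = 0 (R(G) = (2 + G)*0 = 0)
R(5)*(35 + O(6)) = 0*(35 + (-75 + 6)) = 0*(35 - 69) = 0*(-34) = 0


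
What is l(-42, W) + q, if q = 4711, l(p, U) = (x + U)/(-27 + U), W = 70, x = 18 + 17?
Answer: 202678/43 ≈ 4713.4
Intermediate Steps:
x = 35
l(p, U) = (35 + U)/(-27 + U)
l(-42, W) + q = (35 + 70)/(-27 + 70) + 4711 = 105/43 + 4711 = 202678/43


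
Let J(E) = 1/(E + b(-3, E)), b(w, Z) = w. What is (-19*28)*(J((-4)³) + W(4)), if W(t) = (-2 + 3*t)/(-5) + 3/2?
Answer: 18354/67 ≈ 273.94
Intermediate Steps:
W(t) = 19/10 - 3*t/5 (W(t) = (-2 + 3*t)*(-⅕) + 3*(½) = (⅖ - 3*t/5) + 3/2 = 19/10 - 3*t/5)
J(E) = 1/(-3 + E) (J(E) = 1/(E - 3) = 1/(-3 + E))
(-19*28)*(J((-4)³) + W(4)) = (-19*28)*(1/(-3 + (-4)³) + (19/10 - ⅗*4)) = -532*(1/(-3 - 64) + (19/10 - 12/5)) = -532*(1/(-67) - ½) = -532*(-1/67 - ½) = -532*(-69/134) = 18354/67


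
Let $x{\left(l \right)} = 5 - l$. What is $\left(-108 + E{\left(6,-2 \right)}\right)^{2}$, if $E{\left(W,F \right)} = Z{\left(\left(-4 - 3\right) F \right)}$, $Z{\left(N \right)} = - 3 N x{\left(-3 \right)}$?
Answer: $197136$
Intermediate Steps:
$Z{\left(N \right)} = - 24 N$ ($Z{\left(N \right)} = - 3 N \left(5 - -3\right) = - 3 N \left(5 + 3\right) = - 3 N 8 = - 24 N$)
$E{\left(W,F \right)} = 168 F$ ($E{\left(W,F \right)} = - 24 \left(-4 - 3\right) F = - 24 \left(- 7 F\right) = 168 F$)
$\left(-108 + E{\left(6,-2 \right)}\right)^{2} = \left(-108 + 168 \left(-2\right)\right)^{2} = \left(-108 - 336\right)^{2} = \left(-444\right)^{2} = 197136$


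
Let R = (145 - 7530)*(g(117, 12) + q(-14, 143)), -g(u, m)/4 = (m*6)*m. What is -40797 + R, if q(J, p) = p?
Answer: 24425708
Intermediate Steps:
g(u, m) = -24*m**2 (g(u, m) = -4*m*6*m = -4*6*m*m = -24*m**2)
R = 24466505 (R = (145 - 7530)*(-24*12**2 + 143) = -7385*(-24*144 + 143) = -7385*(-3456 + 143) = -7385*(-3313) = 24466505)
-40797 + R = -40797 + 24466505 = 24425708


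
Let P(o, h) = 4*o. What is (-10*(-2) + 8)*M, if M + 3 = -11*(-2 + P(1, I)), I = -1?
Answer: -700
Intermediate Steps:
M = -25 (M = -3 - 11*(-2 + 4*1) = -3 - 11*(-2 + 4) = -3 - 11*2 = -3 - 22 = -25)
(-10*(-2) + 8)*M = (-10*(-2) + 8)*(-25) = (20 + 8)*(-25) = 28*(-25) = -700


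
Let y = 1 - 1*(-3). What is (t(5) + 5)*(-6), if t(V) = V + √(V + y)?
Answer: -78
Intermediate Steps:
y = 4 (y = 1 + 3 = 4)
t(V) = V + √(4 + V) (t(V) = V + √(V + 4) = V + √(4 + V))
(t(5) + 5)*(-6) = ((5 + √(4 + 5)) + 5)*(-6) = ((5 + √9) + 5)*(-6) = ((5 + 3) + 5)*(-6) = (8 + 5)*(-6) = 13*(-6) = -78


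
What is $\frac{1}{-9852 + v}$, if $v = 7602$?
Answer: $- \frac{1}{2250} \approx -0.00044444$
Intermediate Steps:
$\frac{1}{-9852 + v} = \frac{1}{-9852 + 7602} = \frac{1}{-2250} = - \frac{1}{2250}$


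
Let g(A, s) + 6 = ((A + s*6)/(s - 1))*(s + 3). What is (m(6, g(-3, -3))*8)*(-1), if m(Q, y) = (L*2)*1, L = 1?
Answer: -16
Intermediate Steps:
g(A, s) = -6 + (3 + s)*(A + 6*s)/(-1 + s) (g(A, s) = -6 + ((A + s*6)/(s - 1))*(s + 3) = -6 + ((A + 6*s)/(-1 + s))*(3 + s) = -6 + (3 + s)*(A + 6*s)/(-1 + s))
m(Q, y) = 2 (m(Q, y) = (1*2)*1 = 2*1 = 2)
(m(6, g(-3, -3))*8)*(-1) = (2*8)*(-1) = 16*(-1) = -16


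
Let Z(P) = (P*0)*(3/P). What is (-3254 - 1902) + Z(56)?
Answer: -5156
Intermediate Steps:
Z(P) = 0 (Z(P) = 0*(3/P) = 0)
(-3254 - 1902) + Z(56) = (-3254 - 1902) + 0 = -5156 + 0 = -5156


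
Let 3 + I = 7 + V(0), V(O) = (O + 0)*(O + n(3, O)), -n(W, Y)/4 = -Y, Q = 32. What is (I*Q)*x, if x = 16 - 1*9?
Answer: 896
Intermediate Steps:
n(W, Y) = 4*Y (n(W, Y) = -(-4)*Y = 4*Y)
x = 7 (x = 16 - 9 = 7)
V(O) = 5*O² (V(O) = (O + 0)*(O + 4*O) = O*(5*O) = 5*O²)
I = 4 (I = -3 + (7 + 5*0²) = -3 + (7 + 5*0) = -3 + (7 + 0) = -3 + 7 = 4)
(I*Q)*x = (4*32)*7 = 128*7 = 896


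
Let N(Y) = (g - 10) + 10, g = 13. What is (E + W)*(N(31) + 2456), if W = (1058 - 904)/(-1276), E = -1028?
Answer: -147228939/58 ≈ -2.5384e+6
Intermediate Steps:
N(Y) = 13 (N(Y) = (13 - 10) + 10 = 3 + 10 = 13)
W = -7/58 (W = 154*(-1/1276) = -7/58 ≈ -0.12069)
(E + W)*(N(31) + 2456) = (-1028 - 7/58)*(13 + 2456) = -59631/58*2469 = -147228939/58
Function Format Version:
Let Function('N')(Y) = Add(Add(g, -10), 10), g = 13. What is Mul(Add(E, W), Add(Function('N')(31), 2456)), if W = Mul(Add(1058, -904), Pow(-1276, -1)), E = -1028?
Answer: Rational(-147228939, 58) ≈ -2.5384e+6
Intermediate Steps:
Function('N')(Y) = 13 (Function('N')(Y) = Add(Add(13, -10), 10) = Add(3, 10) = 13)
W = Rational(-7, 58) (W = Mul(154, Rational(-1, 1276)) = Rational(-7, 58) ≈ -0.12069)
Mul(Add(E, W), Add(Function('N')(31), 2456)) = Mul(Add(-1028, Rational(-7, 58)), Add(13, 2456)) = Mul(Rational(-59631, 58), 2469) = Rational(-147228939, 58)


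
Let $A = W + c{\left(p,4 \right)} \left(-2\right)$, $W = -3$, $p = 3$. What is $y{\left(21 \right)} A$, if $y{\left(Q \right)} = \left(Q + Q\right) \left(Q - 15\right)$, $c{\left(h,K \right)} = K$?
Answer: $-2772$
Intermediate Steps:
$A = -11$ ($A = -3 + 4 \left(-2\right) = -3 - 8 = -11$)
$y{\left(Q \right)} = 2 Q \left(-15 + Q\right)$
$y{\left(21 \right)} A = 2 \cdot 21 \left(-15 + 21\right) \left(-11\right) = 2 \cdot 21 \cdot 6 \left(-11\right) = 252 \left(-11\right) = -2772$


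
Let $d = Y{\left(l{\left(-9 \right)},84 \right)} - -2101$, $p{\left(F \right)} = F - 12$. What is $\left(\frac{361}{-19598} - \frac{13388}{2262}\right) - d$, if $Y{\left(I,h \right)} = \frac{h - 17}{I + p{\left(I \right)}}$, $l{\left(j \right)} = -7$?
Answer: $- \frac{23321927035}{11082669} \approx -2104.4$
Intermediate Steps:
$p{\left(F \right)} = -12 + F$
$Y{\left(I,h \right)} = \frac{-17 + h}{-12 + 2 I}$ ($Y{\left(I,h \right)} = \frac{h - 17}{I + \left(-12 + I\right)} = \frac{-17 + h}{-12 + 2 I}$)
$d = \frac{54559}{26}$ ($d = \frac{-17 + 84}{2 \left(-6 - 7\right)} - -2101 = \frac{1}{2} \frac{1}{-13} \cdot 67 + 2101 = \frac{1}{2} \left(- \frac{1}{13}\right) 67 + 2101 = - \frac{67}{26} + 2101 = \frac{54559}{26} \approx 2098.4$)
$\left(\frac{361}{-19598} - \frac{13388}{2262}\right) - d = \left(\frac{361}{-19598} - \frac{13388}{2262}\right) - \frac{54559}{26} = \left(361 \left(- \frac{1}{19598}\right) - \frac{6694}{1131}\right) - \frac{54559}{26} = \left(- \frac{361}{19598} - \frac{6694}{1131}\right) - \frac{54559}{26} = - \frac{131597303}{22165338} - \frac{54559}{26} = - \frac{23321927035}{11082669}$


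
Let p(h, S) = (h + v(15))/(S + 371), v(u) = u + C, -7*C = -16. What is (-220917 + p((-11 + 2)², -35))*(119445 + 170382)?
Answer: -3137353702404/49 ≈ -6.4028e+10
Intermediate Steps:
C = 16/7 (C = -⅐*(-16) = 16/7 ≈ 2.2857)
v(u) = 16/7 + u (v(u) = u + 16/7 = 16/7 + u)
p(h, S) = (121/7 + h)/(371 + S) (p(h, S) = (h + (16/7 + 15))/(S + 371) = (h + 121/7)/(371 + S) = (121/7 + h)/(371 + S))
(-220917 + p((-11 + 2)², -35))*(119445 + 170382) = (-220917 + (121/7 + (-11 + 2)²)/(371 - 35))*(119445 + 170382) = (-220917 + (121/7 + (-9)²)/336)*289827 = (-220917 + (121/7 + 81)/336)*289827 = (-220917 + (1/336)*(688/7))*289827 = (-220917 + 43/147)*289827 = -32474756/147*289827 = -3137353702404/49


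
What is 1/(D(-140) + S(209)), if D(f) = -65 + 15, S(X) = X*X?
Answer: 1/43631 ≈ 2.2919e-5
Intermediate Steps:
S(X) = X**2
D(f) = -50
1/(D(-140) + S(209)) = 1/(-50 + 209**2) = 1/(-50 + 43681) = 1/43631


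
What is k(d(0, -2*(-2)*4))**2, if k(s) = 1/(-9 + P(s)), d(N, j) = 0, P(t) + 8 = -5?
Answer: 1/484 ≈ 0.0020661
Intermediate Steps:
P(t) = -13 (P(t) = -8 - 5 = -13)
k(s) = -1/22 (k(s) = 1/(-9 - 13) = 1/(-22) = -1/22)
k(d(0, -2*(-2)*4))**2 = (-1/22)**2 = 1/484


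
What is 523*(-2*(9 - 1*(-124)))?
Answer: -139118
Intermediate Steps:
523*(-2*(9 - 1*(-124))) = 523*(-2*(9 + 124)) = 523*(-2*133) = 523*(-266) = -139118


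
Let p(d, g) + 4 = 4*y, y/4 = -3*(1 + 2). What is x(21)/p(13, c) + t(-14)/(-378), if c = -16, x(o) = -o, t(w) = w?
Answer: 715/3996 ≈ 0.17893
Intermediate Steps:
y = -36 (y = 4*(-3*(1 + 2)) = 4*(-3*3) = 4*(-9) = -36)
p(d, g) = -148 (p(d, g) = -4 + 4*(-36) = -4 - 144 = -148)
x(21)/p(13, c) + t(-14)/(-378) = -1*21/(-148) - 14/(-378) = -21*(-1/148) - 14*(-1/378) = 21/148 + 1/27 = 715/3996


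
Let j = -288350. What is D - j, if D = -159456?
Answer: 128894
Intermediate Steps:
D - j = -159456 - 1*(-288350) = -159456 + 288350 = 128894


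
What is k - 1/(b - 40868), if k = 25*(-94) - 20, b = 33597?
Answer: -17232269/7271 ≈ -2370.0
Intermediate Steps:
k = -2370 (k = -2350 - 20 = -2370)
k - 1/(b - 40868) = -2370 - 1/(33597 - 40868) = -2370 - 1/(-7271) = -2370 - 1*(-1/7271) = -2370 + 1/7271 = -17232269/7271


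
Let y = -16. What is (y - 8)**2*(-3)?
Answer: -1728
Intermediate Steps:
(y - 8)**2*(-3) = (-16 - 8)**2*(-3) = (-24)**2*(-3) = 576*(-3) = -1728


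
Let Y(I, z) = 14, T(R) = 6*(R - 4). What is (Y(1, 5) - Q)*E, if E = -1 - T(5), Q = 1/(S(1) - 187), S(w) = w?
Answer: -18235/186 ≈ -98.038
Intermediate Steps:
T(R) = -24 + 6*R (T(R) = 6*(-4 + R) = -24 + 6*R)
Q = -1/186 (Q = 1/(1 - 187) = 1/(-186) = -1/186 ≈ -0.0053763)
E = -7 (E = -1 - (-24 + 6*5) = -1 - (-24 + 30) = -1 - 1*6 = -1 - 6 = -7)
(Y(1, 5) - Q)*E = (14 - 1*(-1/186))*(-7) = (14 + 1/186)*(-7) = (2605/186)*(-7) = -18235/186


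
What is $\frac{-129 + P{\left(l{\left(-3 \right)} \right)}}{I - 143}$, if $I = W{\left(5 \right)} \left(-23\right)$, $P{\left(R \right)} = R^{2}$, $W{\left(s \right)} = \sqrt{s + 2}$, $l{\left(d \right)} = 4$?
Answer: $\frac{16159}{16746} - \frac{2599 \sqrt{7}}{16746} \approx 0.55432$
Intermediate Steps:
$W{\left(s \right)} = \sqrt{2 + s}$
$I = - 23 \sqrt{7}$ ($I = \sqrt{2 + 5} \left(-23\right) = \sqrt{7} \left(-23\right) = - 23 \sqrt{7} \approx -60.852$)
$\frac{-129 + P{\left(l{\left(-3 \right)} \right)}}{I - 143} = \frac{-129 + 4^{2}}{- 23 \sqrt{7} - 143} = \frac{-129 + 16}{-143 - 23 \sqrt{7}} = - \frac{113}{-143 - 23 \sqrt{7}}$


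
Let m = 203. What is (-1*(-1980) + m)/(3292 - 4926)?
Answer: -2183/1634 ≈ -1.3360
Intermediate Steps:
(-1*(-1980) + m)/(3292 - 4926) = (-1*(-1980) + 203)/(3292 - 4926) = (1980 + 203)/(-1634) = 2183*(-1/1634) = -2183/1634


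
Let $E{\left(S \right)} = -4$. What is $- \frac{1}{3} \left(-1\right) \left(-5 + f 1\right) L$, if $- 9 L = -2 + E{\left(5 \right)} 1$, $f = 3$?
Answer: $- \frac{4}{9} \approx -0.44444$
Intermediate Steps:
$L = \frac{2}{3}$ ($L = - \frac{-2 - 4}{9} = \left(- \frac{1}{9}\right) \left(-6\right) = \frac{2}{3} \approx 0.66667$)
$- \frac{1}{3} \left(-1\right) \left(-5 + f 1\right) L = - \frac{1}{3} \left(-1\right) \left(-5 + 3 \cdot 1\right) \frac{2}{3} = \left(-1\right) \frac{1}{3} \left(-1\right) \left(-5 + 3\right) \frac{2}{3} = \left(- \frac{1}{3}\right) \left(-1\right) \left(-2\right) \frac{2}{3} = \frac{1}{3} \left(-2\right) \frac{2}{3} = \left(- \frac{2}{3}\right) \frac{2}{3} = - \frac{4}{9}$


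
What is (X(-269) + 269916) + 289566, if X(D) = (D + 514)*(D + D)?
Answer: 427672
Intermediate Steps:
X(D) = 2*D*(514 + D) (X(D) = (514 + D)*(2*D) = 2*D*(514 + D))
(X(-269) + 269916) + 289566 = (2*(-269)*(514 - 269) + 269916) + 289566 = (2*(-269)*245 + 269916) + 289566 = (-131810 + 269916) + 289566 = 138106 + 289566 = 427672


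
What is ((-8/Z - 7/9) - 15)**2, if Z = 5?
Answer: 611524/2025 ≈ 301.99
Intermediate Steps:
((-8/Z - 7/9) - 15)**2 = ((-8/5 - 7/9) - 15)**2 = (-107/45 - 15)**2 = (-782/45)**2 = 611524/2025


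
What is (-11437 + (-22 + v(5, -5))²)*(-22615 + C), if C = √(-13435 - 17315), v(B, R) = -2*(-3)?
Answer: 252858315 - 55905*I*√1230 ≈ 2.5286e+8 - 1.9607e+6*I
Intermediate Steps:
v(B, R) = 6
C = 5*I*√1230 (C = √(-30750) = 5*I*√1230 ≈ 175.36*I)
(-11437 + (-22 + v(5, -5))²)*(-22615 + C) = (-11437 + (-22 + 6)²)*(-22615 + 5*I*√1230) = (-11437 + (-16)²)*(-22615 + 5*I*√1230) = (-11437 + 256)*(-22615 + 5*I*√1230) = -11181*(-22615 + 5*I*√1230) = 252858315 - 55905*I*√1230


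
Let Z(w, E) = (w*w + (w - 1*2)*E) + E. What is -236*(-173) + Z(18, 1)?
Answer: 41169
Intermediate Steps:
Z(w, E) = E + w² + E*(-2 + w) (Z(w, E) = (w² + (w - 2)*E) + E = (w² + (-2 + w)*E) + E = (w² + E*(-2 + w)) + E = E + w² + E*(-2 + w))
-236*(-173) + Z(18, 1) = -236*(-173) + (18² - 1*1 + 1*18) = 40828 + (324 - 1 + 18) = 40828 + 341 = 41169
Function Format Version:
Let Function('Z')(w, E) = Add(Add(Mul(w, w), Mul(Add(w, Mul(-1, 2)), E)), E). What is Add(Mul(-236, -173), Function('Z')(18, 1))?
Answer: 41169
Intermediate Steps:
Function('Z')(w, E) = Add(E, Pow(w, 2), Mul(E, Add(-2, w))) (Function('Z')(w, E) = Add(Add(Pow(w, 2), Mul(Add(w, -2), E)), E) = Add(Add(Pow(w, 2), Mul(Add(-2, w), E)), E) = Add(Add(Pow(w, 2), Mul(E, Add(-2, w))), E) = Add(E, Pow(w, 2), Mul(E, Add(-2, w))))
Add(Mul(-236, -173), Function('Z')(18, 1)) = Add(Mul(-236, -173), Add(Pow(18, 2), Mul(-1, 1), Mul(1, 18))) = Add(40828, Add(324, -1, 18)) = Add(40828, 341) = 41169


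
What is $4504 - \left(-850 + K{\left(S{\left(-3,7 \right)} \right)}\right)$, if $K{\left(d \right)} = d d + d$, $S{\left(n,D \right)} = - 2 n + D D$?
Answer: $2274$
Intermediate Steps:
$S{\left(n,D \right)} = D^{2} - 2 n$ ($S{\left(n,D \right)} = - 2 n + D^{2} = D^{2} - 2 n$)
$K{\left(d \right)} = d + d^{2}$ ($K{\left(d \right)} = d^{2} + d = d + d^{2}$)
$4504 - \left(-850 + K{\left(S{\left(-3,7 \right)} \right)}\right) = 4504 - \left(-850 + \left(7^{2} - -6\right) \left(1 - \left(-6 - 7^{2}\right)\right)\right) = 4504 - \left(-850 + \left(49 + 6\right) \left(1 + \left(49 + 6\right)\right)\right) = 4504 - \left(-850 + 55 \left(1 + 55\right)\right) = 4504 - \left(-850 + 55 \cdot 56\right) = 4504 - \left(-850 + 3080\right) = 4504 - 2230 = 2274$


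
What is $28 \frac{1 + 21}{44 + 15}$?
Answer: $\frac{616}{59} \approx 10.441$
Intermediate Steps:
$28 \frac{1 + 21}{44 + 15} = 28 \cdot \frac{22}{59} = \frac{616}{59}$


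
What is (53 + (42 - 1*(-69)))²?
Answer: 26896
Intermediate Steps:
(53 + (42 - 1*(-69)))² = (53 + (42 + 69))² = (53 + 111)² = 164² = 26896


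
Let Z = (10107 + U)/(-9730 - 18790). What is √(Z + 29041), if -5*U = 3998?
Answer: 7*√120517373262/14260 ≈ 170.41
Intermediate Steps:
U = -3998/5 (U = -⅕*3998 = -3998/5 ≈ -799.60)
Z = -46537/142600 (Z = (10107 - 3998/5)/(-9730 - 18790) = (46537/5)/(-28520) = (46537/5)*(-1/28520) = -46537/142600 ≈ -0.32635)
√(Z + 29041) = √(-46537/142600 + 29041) = √(4141200063/142600) = 7*√120517373262/14260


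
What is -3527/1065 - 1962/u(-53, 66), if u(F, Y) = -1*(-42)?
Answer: -372944/7455 ≈ -50.026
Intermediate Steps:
u(F, Y) = 42
-3527/1065 - 1962/u(-53, 66) = -3527/1065 - 1962/42 = -3527*1/1065 - 1962*1/42 = -3527/1065 - 327/7 = -372944/7455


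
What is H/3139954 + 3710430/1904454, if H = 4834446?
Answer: 579376653964/166108276531 ≈ 3.4879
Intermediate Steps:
H/3139954 + 3710430/1904454 = 4834446/3139954 + 3710430/1904454 = 4834446*(1/3139954) + 3710430*(1/1904454) = 2417223/1569977 + 206135/105803 = 579376653964/166108276531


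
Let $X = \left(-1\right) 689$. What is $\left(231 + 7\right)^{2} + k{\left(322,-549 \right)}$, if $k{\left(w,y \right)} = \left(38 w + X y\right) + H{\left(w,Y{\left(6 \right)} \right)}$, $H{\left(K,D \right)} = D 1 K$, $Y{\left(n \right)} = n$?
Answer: $449073$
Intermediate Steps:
$H{\left(K,D \right)} = D K$
$X = -689$
$k{\left(w,y \right)} = - 689 y + 44 w$ ($k{\left(w,y \right)} = \left(38 w - 689 y\right) + 6 w = \left(- 689 y + 38 w\right) + 6 w = - 689 y + 44 w$)
$\left(231 + 7\right)^{2} + k{\left(322,-549 \right)} = \left(231 + 7\right)^{2} + \left(\left(-689\right) \left(-549\right) + 44 \cdot 322\right) = 238^{2} + \left(378261 + 14168\right) = 56644 + 392429 = 449073$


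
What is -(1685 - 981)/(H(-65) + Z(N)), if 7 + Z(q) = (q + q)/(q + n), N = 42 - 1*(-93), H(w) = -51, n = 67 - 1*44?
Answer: 55616/4447 ≈ 12.506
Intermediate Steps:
n = 23 (n = 67 - 44 = 23)
N = 135 (N = 42 + 93 = 135)
Z(q) = -7 + 2*q/(23 + q) (Z(q) = -7 + (q + q)/(q + 23) = -7 + (2*q)/(23 + q) = -7 + 2*q/(23 + q))
-(1685 - 981)/(H(-65) + Z(N)) = -(1685 - 981)/(-51 + (-161 - 5*135)/(23 + 135)) = -704/(-51 + (-161 - 675)/158) = -704/(-51 + (1/158)*(-836)) = -704/(-51 - 418/79) = -704/(-4447/79) = -704*(-79)/4447 = -1*(-55616/4447) = 55616/4447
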